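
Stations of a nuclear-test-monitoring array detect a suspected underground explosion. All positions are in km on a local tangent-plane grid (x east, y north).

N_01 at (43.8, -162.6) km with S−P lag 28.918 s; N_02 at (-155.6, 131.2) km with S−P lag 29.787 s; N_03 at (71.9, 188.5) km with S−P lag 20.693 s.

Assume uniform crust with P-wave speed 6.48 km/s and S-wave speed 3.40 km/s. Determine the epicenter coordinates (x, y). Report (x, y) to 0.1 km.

(38.9, 44.2)

Distance from S−P lag: d = Δt · v_P v_S / (v_P − v_S) = Δt · (6.48·3.40)/(6.48−3.40) ≈ 7.1532·Δt.
So d_N_01 = 206.86, d_N_02 = 213.07, d_N_03 = 148.02 km.
Circle about each station: (x − 43.8)² + (y + 162.6)² = 206.86²; (x + 155.6)² + (y − 131.2)² = 213.07²; (x − 71.9)² + (y − 188.5)² = 148.02².
Subtracting the N_01 equation from the N_02 and N_03 equations removes the quadratic terms:
-398.8 x + 587.6 y = 10459.83
56.2 x + 702.2 y = 33225.80
Solving the 2×2 system: x ≈ 38.9, y ≈ 44.2 km.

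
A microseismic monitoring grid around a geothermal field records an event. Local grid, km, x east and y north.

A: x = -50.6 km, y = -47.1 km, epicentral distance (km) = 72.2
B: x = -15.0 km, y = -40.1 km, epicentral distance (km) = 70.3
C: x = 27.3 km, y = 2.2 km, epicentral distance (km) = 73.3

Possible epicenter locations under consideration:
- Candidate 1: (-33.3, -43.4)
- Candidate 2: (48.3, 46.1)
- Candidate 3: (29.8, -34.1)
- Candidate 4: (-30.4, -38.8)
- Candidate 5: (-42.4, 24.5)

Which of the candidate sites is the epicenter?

Candidate 5

For each candidate, compare |candidate − station| to the reported distance:
Candidate 1: residuals A 54.5, B 51.7, C 2.5 → max 54.5 km
Candidate 2: residuals A 63.7, B 36.6, C 24.6 → max 63.7 km
Candidate 3: residuals A 9.2, B 25.1, C 36.9 → max 36.9 km
Candidate 4: residuals A 50.4, B 54.8, C 2.5 → max 54.8 km
Candidate 5: residuals A 0.1, B 0.1, C 0.1 → max 0.1 km
Only Candidate 5 has all residuals ≈ 0.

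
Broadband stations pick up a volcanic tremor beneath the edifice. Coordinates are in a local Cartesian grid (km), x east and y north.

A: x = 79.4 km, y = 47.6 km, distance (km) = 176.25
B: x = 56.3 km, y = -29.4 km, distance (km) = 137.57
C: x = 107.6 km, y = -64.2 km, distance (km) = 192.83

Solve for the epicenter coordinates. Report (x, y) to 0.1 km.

(-81.2, -25.0)

Circle about each station: (x − 79.4)² + (y − 47.6)² = 176.25²; (x − 56.3)² + (y + 29.4)² = 137.57²; (x − 107.6)² + (y + 64.2)² = 192.83².
Subtracting the A equation from the B and C equations removes the quadratic terms:
-46.2 x − 154.0 y = 7602.49
56.4 x − 223.6 y = 1009.93
Solving the 2×2 system: x ≈ -81.2, y ≈ -25.0 km.
Check against A (with the unrounded x, y): √((x − 79.4)²+(y − 47.6)²) = 176.26 ≈ 176.25 km. ✓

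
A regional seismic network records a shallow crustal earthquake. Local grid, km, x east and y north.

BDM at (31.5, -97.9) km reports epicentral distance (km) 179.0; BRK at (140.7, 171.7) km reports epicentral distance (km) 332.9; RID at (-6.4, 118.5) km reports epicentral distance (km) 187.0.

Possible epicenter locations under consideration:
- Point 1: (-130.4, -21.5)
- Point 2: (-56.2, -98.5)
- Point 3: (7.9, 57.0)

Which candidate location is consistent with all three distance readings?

For each candidate, compare |candidate − station| to the reported distance:
Point 1: residuals BDM 0.0, BRK 0.0, RID 0.0 → max 0.0 km
Point 2: residuals BDM 91.3, BRK 1.4, RID 35.6 → max 91.3 km
Point 3: residuals BDM 22.3, BRK 157.4, RID 123.9 → max 157.4 km
Only Point 1 has all residuals ≈ 0.

Point 1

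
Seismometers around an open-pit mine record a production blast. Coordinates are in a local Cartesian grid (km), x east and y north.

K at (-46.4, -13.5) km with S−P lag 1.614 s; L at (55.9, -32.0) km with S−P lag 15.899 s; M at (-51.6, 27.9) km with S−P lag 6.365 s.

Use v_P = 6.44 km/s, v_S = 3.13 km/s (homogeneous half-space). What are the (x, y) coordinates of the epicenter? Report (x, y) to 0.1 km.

-38.0 km east, -8.4 km north

Distance from S−P lag: d = Δt · v_P v_S / (v_P − v_S) = Δt · (6.44·3.13)/(6.44−3.13) ≈ 6.0898·Δt.
So d_K = 9.83, d_L = 96.82, d_M = 38.76 km.
Circle about each station: (x + 46.4)² + (y + 13.5)² = 9.83²; (x − 55.9)² + (y + 32.0)² = 96.82²; (x + 51.6)² + (y − 27.9)² = 38.76².
Subtracting pairs of circle equations eliminates x²+y² and gives linear equations (the radical axes):
204.6 x − 37.0 y = -7463.88
-10.4 x + 82.8 y = -299.95
Solving the 2×2 system: x ≈ -38.0, y ≈ -8.4 km.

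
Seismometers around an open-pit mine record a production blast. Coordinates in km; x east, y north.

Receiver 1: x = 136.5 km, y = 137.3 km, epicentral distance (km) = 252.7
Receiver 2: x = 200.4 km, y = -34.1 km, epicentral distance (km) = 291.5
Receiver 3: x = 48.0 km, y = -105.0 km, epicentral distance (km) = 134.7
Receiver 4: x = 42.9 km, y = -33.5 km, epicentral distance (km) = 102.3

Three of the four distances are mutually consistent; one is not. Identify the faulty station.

Solve using three stations at a time. Using Receiver 1, Receiver 3, Receiver 4 (subtract circle equations pairwise → linear system) gives (x, y) ≈ (-58.9, -23.0).
Distances from that point to each station vs reported:
  Receiver 1: calculated 252.7 vs reported 252.7 → residual 0.0 km
  Receiver 2: calculated 259.5 vs reported 291.5 → residual 32.0 km
  Receiver 3: calculated 134.7 vs reported 134.7 → residual 0.0 km
  Receiver 4: calculated 102.3 vs reported 102.3 → residual 0.0 km
Receiver 1, Receiver 3, Receiver 4 are mutually consistent (residuals ≈ 0); Receiver 2 is off by 32.0 km.

Receiver 2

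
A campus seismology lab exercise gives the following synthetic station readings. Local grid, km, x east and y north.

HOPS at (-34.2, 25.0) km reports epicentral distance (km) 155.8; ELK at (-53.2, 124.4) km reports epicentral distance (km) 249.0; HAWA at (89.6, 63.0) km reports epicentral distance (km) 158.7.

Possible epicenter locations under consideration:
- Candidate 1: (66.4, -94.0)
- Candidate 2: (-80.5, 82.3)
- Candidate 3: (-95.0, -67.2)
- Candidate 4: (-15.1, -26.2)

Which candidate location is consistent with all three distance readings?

For each candidate, compare |candidate − station| to the reported distance:
Candidate 1: residuals HOPS 0.0, ELK 0.0, HAWA 0.0 → max 0.0 km
Candidate 2: residuals HOPS 82.1, ELK 198.8, HAWA 12.5 → max 198.8 km
Candidate 3: residuals HOPS 45.4, ELK 52.9, HAWA 67.2 → max 67.2 km
Candidate 4: residuals HOPS 101.2, ELK 93.7, HAWA 21.2 → max 101.2 km
Only Candidate 1 has all residuals ≈ 0.

Candidate 1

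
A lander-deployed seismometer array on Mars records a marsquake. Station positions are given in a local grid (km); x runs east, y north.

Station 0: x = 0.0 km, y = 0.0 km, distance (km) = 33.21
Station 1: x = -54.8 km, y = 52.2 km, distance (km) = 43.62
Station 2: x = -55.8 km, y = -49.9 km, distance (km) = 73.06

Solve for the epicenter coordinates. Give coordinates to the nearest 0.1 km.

x ≈ -28.1 km, y ≈ 17.7 km

Circle about each station: x² + y² = 33.21²; (x + 54.8)² + (y − 52.2)² = 43.62²; (x + 55.8)² + (y + 49.9)² = 73.06².
Subtracting the Station 0 equation from the Station 1 and Station 2 equations removes the quadratic terms:
-109.6 x + 104.4 y = 4928.08
-111.6 x − 99.8 y = 1368.79
Solving the 2×2 system: x ≈ -28.1, y ≈ 17.7 km.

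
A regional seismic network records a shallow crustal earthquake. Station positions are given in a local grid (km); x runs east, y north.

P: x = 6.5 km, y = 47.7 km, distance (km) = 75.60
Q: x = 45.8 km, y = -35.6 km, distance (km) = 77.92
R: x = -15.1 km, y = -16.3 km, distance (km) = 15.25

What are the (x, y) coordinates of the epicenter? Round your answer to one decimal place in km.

-30.2 km east, -18.4 km north

Circle about each station: (x − 6.5)² + (y − 47.7)² = 75.60²; (x − 45.8)² + (y + 35.6)² = 77.92²; (x + 15.1)² + (y + 16.3)² = 15.25².
Subtracting the P equation from the Q and R equations removes the quadratic terms:
78.6 x − 166.6 y = 691.29
-43.2 x − 128.0 y = 3658.96
Solving the 2×2 system: x ≈ -30.2, y ≈ -18.4 km.
Check against P (with the unrounded x, y): √((x − 6.5)²+(y − 47.7)²) = 75.60 ≈ 75.60 km. ✓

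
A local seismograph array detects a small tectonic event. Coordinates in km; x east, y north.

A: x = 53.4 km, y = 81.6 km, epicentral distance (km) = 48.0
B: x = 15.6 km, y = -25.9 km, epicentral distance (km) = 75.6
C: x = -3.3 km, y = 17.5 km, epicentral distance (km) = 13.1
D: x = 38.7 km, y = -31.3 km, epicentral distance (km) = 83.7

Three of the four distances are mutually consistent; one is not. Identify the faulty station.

C

Solve using three stations at a time. Using A, B, D (subtract circle equations pairwise → linear system) gives (x, y) ≈ (17.5, 49.7).
Distances from that point to each station vs reported:
  A: calculated 48.0 vs reported 48.0 → residual 0.0 km
  B: calculated 75.6 vs reported 75.6 → residual 0.0 km
  C: calculated 38.3 vs reported 13.1 → residual 25.2 km
  D: calculated 83.7 vs reported 83.7 → residual 0.0 km
A, B, D are mutually consistent (residuals ≈ 0); C is off by 25.2 km.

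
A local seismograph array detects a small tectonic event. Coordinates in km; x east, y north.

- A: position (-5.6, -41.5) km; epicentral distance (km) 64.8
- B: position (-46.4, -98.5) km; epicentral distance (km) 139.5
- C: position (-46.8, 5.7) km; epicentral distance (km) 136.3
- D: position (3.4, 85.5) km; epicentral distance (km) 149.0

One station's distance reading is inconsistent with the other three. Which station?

A

Solve using three stations at a time. Using B, C, D (subtract circle equations pairwise → linear system) gives (x, y) ≈ (80.9, -41.7).
Distances from that point to each station vs reported:
  A: calculated 86.5 vs reported 64.8 → residual 21.7 km
  B: calculated 139.5 vs reported 139.5 → residual 0.0 km
  C: calculated 136.2 vs reported 136.3 → residual 0.1 km
  D: calculated 149.0 vs reported 149.0 → residual 0.0 km
B, C, D are mutually consistent (residuals ≈ 0); A is off by 21.7 km.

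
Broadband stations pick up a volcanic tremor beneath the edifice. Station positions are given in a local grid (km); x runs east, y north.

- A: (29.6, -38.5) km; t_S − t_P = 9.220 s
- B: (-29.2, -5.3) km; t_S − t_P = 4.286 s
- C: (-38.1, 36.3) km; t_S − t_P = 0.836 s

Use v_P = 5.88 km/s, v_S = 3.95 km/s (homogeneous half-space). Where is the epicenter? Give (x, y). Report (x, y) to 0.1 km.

-44.7 km east, 43.9 km north

Distance from S−P lag: d = Δt · v_P v_S / (v_P − v_S) = Δt · (5.88·3.95)/(5.88−3.95) ≈ 12.0342·Δt.
So d_A = 110.96, d_B = 51.58, d_C = 10.06 km.
Circle about each station: (x − 29.6)² + (y + 38.5)² = 110.96²; (x + 29.2)² + (y + 5.3)² = 51.58²; (x + 38.1)² + (y − 36.3)² = 10.06².
Subtracting pairs of circle equations eliminates x²+y² and gives linear equations (the radical axes):
-117.6 x + 66.4 y = 8173.95
-135.4 x + 149.6 y = 12621.81
Solving the 2×2 system: x ≈ -44.7, y ≈ 43.9 km.
Check against A (with the unrounded x, y): √((x − 29.6)²+(y + 38.5)²) = 110.96 ≈ 110.96 km. ✓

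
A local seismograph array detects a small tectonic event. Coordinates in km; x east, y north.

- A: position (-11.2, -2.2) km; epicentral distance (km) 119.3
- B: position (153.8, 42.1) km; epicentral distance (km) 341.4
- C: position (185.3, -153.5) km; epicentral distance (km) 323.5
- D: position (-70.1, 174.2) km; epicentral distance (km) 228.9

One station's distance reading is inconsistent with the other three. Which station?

Solve using three stations at a time. Using A, C, D (subtract circle equations pairwise → linear system) gives (x, y) ≈ (-120.7, -48.9).
Distances from that point to each station vs reported:
  A: calculated 119.1 vs reported 119.3 → residual 0.2 km
  B: calculated 289.2 vs reported 341.4 → residual 52.2 km
  C: calculated 323.4 vs reported 323.5 → residual 0.1 km
  D: calculated 228.8 vs reported 228.9 → residual 0.1 km
A, C, D are mutually consistent (residuals ≈ 0); B is off by 52.2 km.

B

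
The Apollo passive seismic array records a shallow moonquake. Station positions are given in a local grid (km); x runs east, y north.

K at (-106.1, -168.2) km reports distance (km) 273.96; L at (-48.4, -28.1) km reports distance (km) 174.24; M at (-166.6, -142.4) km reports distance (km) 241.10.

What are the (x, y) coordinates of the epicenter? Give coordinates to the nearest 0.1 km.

x ≈ -167.9 km, y ≈ 98.7 km

Circle about each station: (x + 106.1)² + (y + 168.2)² = 273.96²; (x + 48.4)² + (y + 28.1)² = 174.24²; (x + 166.6)² + (y + 142.4)² = 241.10².
Subtracting the K equation from the L and M equations removes the quadratic terms:
115.4 x + 280.2 y = 8278.22
-121.0 x + 51.6 y = 25409.74
Solving the 2×2 system: x ≈ -167.9, y ≈ 98.7 km.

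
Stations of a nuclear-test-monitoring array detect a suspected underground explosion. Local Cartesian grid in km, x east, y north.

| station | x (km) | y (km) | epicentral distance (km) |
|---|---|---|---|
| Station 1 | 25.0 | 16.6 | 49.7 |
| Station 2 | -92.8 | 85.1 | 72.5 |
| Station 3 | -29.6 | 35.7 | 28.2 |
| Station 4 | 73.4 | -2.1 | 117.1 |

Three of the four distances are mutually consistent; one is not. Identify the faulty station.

Solve using three stations at a time. Using Station 2, Station 3, Station 4 (subtract circle equations pairwise → linear system) gives (x, y) ≈ (-23.8, 63.1).
Distances from that point to each station vs reported:
  Station 1: calculated 67.4 vs reported 49.7 → residual 17.7 km
  Station 2: calculated 72.4 vs reported 72.5 → residual 0.1 km
  Station 3: calculated 28.0 vs reported 28.2 → residual 0.2 km
  Station 4: calculated 117.0 vs reported 117.1 → residual 0.1 km
Station 2, Station 3, Station 4 are mutually consistent (residuals ≈ 0); Station 1 is off by 17.7 km.

Station 1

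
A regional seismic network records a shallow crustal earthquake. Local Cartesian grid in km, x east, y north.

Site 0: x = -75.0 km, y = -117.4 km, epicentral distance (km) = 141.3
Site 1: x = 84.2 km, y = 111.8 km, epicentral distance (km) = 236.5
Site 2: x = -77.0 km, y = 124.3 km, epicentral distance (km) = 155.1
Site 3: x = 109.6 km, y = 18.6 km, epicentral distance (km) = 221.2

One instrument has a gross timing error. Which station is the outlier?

Solve using three stations at a time. Using Site 1, Site 2, Site 3 (subtract circle equations pairwise → linear system) gives (x, y) ≈ (-106.6, -27.8).
Distances from that point to each station vs reported:
  Site 0: calculated 95.0 vs reported 141.3 → residual 46.3 km
  Site 1: calculated 236.4 vs reported 236.5 → residual 0.1 km
  Site 2: calculated 155.0 vs reported 155.1 → residual 0.1 km
  Site 3: calculated 221.1 vs reported 221.2 → residual 0.1 km
Site 1, Site 2, Site 3 are mutually consistent (residuals ≈ 0); Site 0 is off by 46.3 km.

Site 0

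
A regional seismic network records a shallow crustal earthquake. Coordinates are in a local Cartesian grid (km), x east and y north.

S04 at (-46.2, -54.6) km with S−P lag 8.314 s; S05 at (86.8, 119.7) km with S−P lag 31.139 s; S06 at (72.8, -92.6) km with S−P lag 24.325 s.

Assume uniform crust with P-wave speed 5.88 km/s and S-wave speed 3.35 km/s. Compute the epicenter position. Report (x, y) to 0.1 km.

Distance from S−P lag: d = Δt · v_P v_S / (v_P − v_S) = Δt · (5.88·3.35)/(5.88−3.35) ≈ 7.7858·Δt.
So d_S04 = 64.73, d_S05 = 242.44, d_S06 = 189.39 km.
Circle about each station: (x + 46.2)² + (y + 54.6)² = 64.73²; (x − 86.8)² + (y − 119.7)² = 242.44²; (x − 72.8)² + (y + 92.6)² = 189.39².
Subtracting the S04 equation from the S05 and S06 equations removes the quadratic terms:
266.0 x + 348.6 y = -37840.45
238.0 x − 76.0 y = -22919.60
Solving the 2×2 system: x ≈ -105.3, y ≈ -28.2 km.

x ≈ -105.3 km, y ≈ -28.2 km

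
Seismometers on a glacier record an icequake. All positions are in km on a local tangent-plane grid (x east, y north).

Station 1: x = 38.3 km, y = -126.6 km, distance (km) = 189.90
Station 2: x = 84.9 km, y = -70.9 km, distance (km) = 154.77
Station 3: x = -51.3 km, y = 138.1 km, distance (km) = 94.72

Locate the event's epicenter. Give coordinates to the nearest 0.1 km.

x ≈ 2.0 km, y ≈ 59.8 km

Circle about each station: (x − 38.3)² + (y + 126.6)² = 189.90²; (x − 84.9)² + (y + 70.9)² = 154.77²; (x + 51.3)² + (y − 138.1)² = 94.72².
Subtracting pairs of circle equations eliminates x²+y² and gives linear equations (the radical axes):
93.2 x + 111.4 y = 6848.63
-179.2 x + 529.4 y = 31298.98
Solving the 2×2 system: x ≈ 2.0, y ≈ 59.8 km.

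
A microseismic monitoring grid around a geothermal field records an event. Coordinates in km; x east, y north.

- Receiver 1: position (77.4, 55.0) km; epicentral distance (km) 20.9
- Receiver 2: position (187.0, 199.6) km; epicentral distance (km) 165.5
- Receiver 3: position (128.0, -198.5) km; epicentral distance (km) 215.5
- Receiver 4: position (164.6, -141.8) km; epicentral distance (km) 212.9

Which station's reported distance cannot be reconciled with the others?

Receiver 3

Solve using three stations at a time. Using Receiver 1, Receiver 2, Receiver 4 (subtract circle equations pairwise → linear system) gives (x, y) ≈ (97.6, 60.3).
Distances from that point to each station vs reported:
  Receiver 1: calculated 20.9 vs reported 20.9 → residual 0.0 km
  Receiver 2: calculated 165.5 vs reported 165.5 → residual 0.0 km
  Receiver 3: calculated 260.6 vs reported 215.5 → residual 45.1 km
  Receiver 4: calculated 212.9 vs reported 212.9 → residual 0.0 km
Receiver 1, Receiver 2, Receiver 4 are mutually consistent (residuals ≈ 0); Receiver 3 is off by 45.1 km.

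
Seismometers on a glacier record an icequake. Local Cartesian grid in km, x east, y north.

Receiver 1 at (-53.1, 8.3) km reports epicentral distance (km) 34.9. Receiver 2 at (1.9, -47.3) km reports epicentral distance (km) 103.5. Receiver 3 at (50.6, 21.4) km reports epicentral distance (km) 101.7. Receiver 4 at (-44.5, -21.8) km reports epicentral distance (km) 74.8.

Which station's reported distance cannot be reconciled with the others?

Receiver 4

Solve using three stations at a time. Using Receiver 1, Receiver 2, Receiver 3 (subtract circle equations pairwise → linear system) gives (x, y) ≈ (-48.8, 42.9).
Distances from that point to each station vs reported:
  Receiver 1: calculated 34.9 vs reported 34.9 → residual 0.0 km
  Receiver 2: calculated 103.5 vs reported 103.5 → residual 0.0 km
  Receiver 3: calculated 101.7 vs reported 101.7 → residual 0.0 km
  Receiver 4: calculated 64.9 vs reported 74.8 → residual 9.9 km
Receiver 1, Receiver 2, Receiver 3 are mutually consistent (residuals ≈ 0); Receiver 4 is off by 9.9 km.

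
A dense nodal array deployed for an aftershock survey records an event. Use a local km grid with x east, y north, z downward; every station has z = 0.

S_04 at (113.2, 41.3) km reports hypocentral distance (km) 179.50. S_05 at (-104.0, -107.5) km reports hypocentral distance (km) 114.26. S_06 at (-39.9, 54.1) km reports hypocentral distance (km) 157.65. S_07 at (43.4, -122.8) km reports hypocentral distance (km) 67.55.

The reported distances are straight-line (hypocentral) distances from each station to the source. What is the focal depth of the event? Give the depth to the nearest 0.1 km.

42.6 km

Each station gives a sphere (x−x_i)² + (y−y_i)² + z² = d_i² (stations at z=0).
Subtracting the S_04 sphere from S_05 and S_06: z² cancels, leaving linear equations in x and y:
-434.4 x − 297.6 y = 27017.22
-306.2 x + 25.6 y = -2634.38
Solving: x ≈ 0.903, y ≈ -92.102 km (keep extra digits for the depth step; rounded: 0.9, -92.1).
Then from the S_04 sphere: z² = 179.50² − (x − 113.2)² − (y − 41.3)² with x = 0.903, y = -92.102, so z ≈ 42.586 ≈ 42.6 km.
Check against S_07 (with the unrounded solution): distance 67.54 ≈ 67.55 km. ✓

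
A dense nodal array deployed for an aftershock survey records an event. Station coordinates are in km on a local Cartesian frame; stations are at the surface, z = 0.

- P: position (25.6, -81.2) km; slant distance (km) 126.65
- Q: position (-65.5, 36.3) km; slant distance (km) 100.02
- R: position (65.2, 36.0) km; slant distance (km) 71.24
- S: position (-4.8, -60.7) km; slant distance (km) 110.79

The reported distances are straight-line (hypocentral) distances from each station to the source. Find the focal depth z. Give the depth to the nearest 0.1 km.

Each station gives a sphere (x−x_i)² + (y−y_i)² + z² = d_i² (stations at z=0).
Subtracting the P sphere from Q and R: z² cancels, leaving linear equations in x and y:
-182.2 x + 235.0 y = 4395.36
79.2 x + 234.4 y = 9263.32
Solving: x ≈ 18.699, y ≈ 33.201 km (keep extra digits for the depth step; rounded: 18.7, 33.2).
Then from the P sphere: z² = 126.65² − (x − 25.6)² − (y + 81.2)² with x = 18.699, y = 33.201, so z ≈ 53.898 ≈ 53.9 km.
Check against S (with the unrounded solution): distance 110.79 ≈ 110.79 km. ✓

z ≈ 53.9 km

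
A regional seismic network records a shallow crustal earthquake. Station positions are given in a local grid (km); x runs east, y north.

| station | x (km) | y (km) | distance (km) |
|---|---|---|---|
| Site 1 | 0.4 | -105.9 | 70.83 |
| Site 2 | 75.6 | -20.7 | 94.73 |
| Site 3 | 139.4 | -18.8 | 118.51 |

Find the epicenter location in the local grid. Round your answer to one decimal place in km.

x ≈ 70.6 km, y ≈ -115.3 km

Circle about each station: (x − 0.4)² + (y + 105.9)² = 70.83²; (x − 75.6)² + (y + 20.7)² = 94.73²; (x − 139.4)² + (y + 18.8)² = 118.51².
Subtracting the Site 1 equation from the Site 2 and Site 3 equations removes the quadratic terms:
150.4 x + 170.4 y = -9028.00
278.0 x + 174.2 y = -456.90
Solving the 2×2 system: x ≈ 70.6, y ≈ -115.3 km.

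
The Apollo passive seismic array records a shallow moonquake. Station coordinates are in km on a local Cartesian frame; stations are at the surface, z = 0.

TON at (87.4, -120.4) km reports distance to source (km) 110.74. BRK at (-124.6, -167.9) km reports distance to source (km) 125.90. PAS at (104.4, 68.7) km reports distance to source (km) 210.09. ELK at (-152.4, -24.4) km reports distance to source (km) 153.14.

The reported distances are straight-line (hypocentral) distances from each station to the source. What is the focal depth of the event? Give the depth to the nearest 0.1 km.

Each station gives a sphere (x−x_i)² + (y−y_i)² + z² = d_i² (stations at z=0).
Subtracting the TON sphere from BRK and PAS: z² cancels, leaving linear equations in x and y:
-424.0 x − 95.0 y = 17993.19
34.0 x + 378.2 y = -38390.33
Solving: x ≈ -20.098, y ≈ -99.701 km (keep extra digits for the depth step; rounded: -20.1, -99.7).
Then from the TON sphere: z² = 110.74² − (x − 87.4)² − (y + 120.4)² with x = -20.098, y = -99.701, so z ≈ 16.706 ≈ 16.7 km.

16.7 km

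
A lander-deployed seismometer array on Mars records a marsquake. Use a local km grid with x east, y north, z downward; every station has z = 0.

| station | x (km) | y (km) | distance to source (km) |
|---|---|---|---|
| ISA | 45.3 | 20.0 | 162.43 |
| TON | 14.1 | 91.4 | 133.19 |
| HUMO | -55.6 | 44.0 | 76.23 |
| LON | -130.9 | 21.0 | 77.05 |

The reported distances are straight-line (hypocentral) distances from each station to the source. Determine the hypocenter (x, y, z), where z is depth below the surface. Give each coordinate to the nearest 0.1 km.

Each station gives a sphere (x−x_i)² + (y−y_i)² + z² = d_i² (stations at z=0).
Subtracting the ISA sphere from TON and HUMO: z² cancels, leaving linear equations in x and y:
-62.4 x + 142.8 y = 14744.61
-201.8 x + 48.0 y = 23147.76
Solving: x ≈ -100.603, y ≈ 59.293 km (keep extra digits for the depth step; rounded: -100.6, 59.3).
Then from the ISA sphere: z² = 162.43² − (x − 45.3)² − (y − 20.0)² with x = -100.603, y = 59.293, so z ≈ 59.598 ≈ 59.6 km.

(-100.6, 59.3, 59.6)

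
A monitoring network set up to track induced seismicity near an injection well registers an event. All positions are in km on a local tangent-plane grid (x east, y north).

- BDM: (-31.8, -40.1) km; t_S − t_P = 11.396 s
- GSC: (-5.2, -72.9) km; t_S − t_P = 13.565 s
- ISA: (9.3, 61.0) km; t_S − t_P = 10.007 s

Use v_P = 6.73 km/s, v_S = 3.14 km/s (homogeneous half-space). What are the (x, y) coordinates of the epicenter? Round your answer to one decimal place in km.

19.6 km east, 3.0 km north

Distance from S−P lag: d = Δt · v_P v_S / (v_P − v_S) = Δt · (6.73·3.14)/(6.73−3.14) ≈ 5.8864·Δt.
So d_BDM = 67.08, d_GSC = 79.85, d_ISA = 58.91 km.
Circle about each station: (x + 31.8)² + (y + 40.1)² = 67.08²; (x + 5.2)² + (y + 72.9)² = 79.85²; (x − 9.3)² + (y − 61.0)² = 58.91².
Subtracting pairs of circle equations eliminates x²+y² and gives linear equations (the radical axes):
53.2 x − 65.6 y = 845.90
82.2 x + 202.2 y = 2217.58
Solving the 2×2 system: x ≈ 19.6, y ≈ 3.0 km.
Check against BDM (with the unrounded x, y): √((x + 31.8)²+(y + 40.1)²) = 67.08 ≈ 67.08 km. ✓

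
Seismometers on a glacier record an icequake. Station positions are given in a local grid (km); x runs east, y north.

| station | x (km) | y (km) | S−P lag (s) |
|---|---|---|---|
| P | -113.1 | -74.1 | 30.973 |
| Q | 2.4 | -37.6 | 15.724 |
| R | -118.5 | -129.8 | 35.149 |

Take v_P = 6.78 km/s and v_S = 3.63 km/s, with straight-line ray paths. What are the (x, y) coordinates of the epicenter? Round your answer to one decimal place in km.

x ≈ 106.4 km, y ≈ 27.8 km

Distance from S−P lag: d = Δt · v_P v_S / (v_P − v_S) = Δt · (6.78·3.63)/(6.78−3.63) ≈ 7.8131·Δt.
So d_P = 242.00, d_Q = 122.85, d_R = 274.62 km.
Circle about each station: (x + 113.1)² + (y + 74.1)² = 242.00²; (x − 2.4)² + (y + 37.6)² = 122.85²; (x + 118.5)² + (y + 129.8)² = 274.62².
Subtracting the P equation from the Q and R equations removes the quadratic terms:
231.0 x + 73.0 y = 26608.98
-10.8 x − 111.4 y = -4244.27
Solving the 2×2 system: x ≈ 106.4, y ≈ 27.8 km.
Check against P (with the unrounded x, y): √((x + 113.1)²+(y + 74.1)²) = 242.00 ≈ 242.00 km. ✓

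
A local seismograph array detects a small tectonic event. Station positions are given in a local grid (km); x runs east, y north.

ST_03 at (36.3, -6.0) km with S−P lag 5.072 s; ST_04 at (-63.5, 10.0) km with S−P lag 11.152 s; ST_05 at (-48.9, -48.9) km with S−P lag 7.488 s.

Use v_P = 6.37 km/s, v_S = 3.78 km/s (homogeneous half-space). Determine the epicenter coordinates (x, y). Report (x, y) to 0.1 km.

Distance from S−P lag: d = Δt · v_P v_S / (v_P − v_S) = Δt · (6.37·3.78)/(6.37−3.78) ≈ 9.2968·Δt.
So d_ST_03 = 47.15, d_ST_04 = 103.68, d_ST_05 = 69.61 km.
Circle about each station: (x − 36.3)² + (y + 6.0)² = 47.15²; (x + 63.5)² + (y − 10.0)² = 103.68²; (x + 48.9)² + (y + 48.9)² = 69.61².
Subtracting the ST_03 equation from the ST_04 and ST_05 equations removes the quadratic terms:
-199.6 x + 32.0 y = -5747.86
-170.4 x − 85.8 y = 806.30
Solving the 2×2 system: x ≈ 20.7, y ≈ -50.5 km.
Check against ST_03 (with the unrounded x, y): √((x − 36.3)²+(y + 6.0)²) = 47.16 ≈ 47.15 km. ✓

20.7 km east, -50.5 km north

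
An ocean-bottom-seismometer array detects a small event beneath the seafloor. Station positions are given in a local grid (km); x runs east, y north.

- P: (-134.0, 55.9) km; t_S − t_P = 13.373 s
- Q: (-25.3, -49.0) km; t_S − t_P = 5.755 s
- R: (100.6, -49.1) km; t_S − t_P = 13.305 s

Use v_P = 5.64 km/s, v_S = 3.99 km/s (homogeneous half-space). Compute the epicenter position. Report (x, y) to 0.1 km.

Distance from S−P lag: d = Δt · v_P v_S / (v_P − v_S) = Δt · (5.64·3.99)/(5.64−3.99) ≈ 13.6385·Δt.
So d_P = 182.39, d_Q = 78.49, d_R = 181.46 km.
Circle about each station: (x + 134.0)² + (y − 55.9)² = 182.39²; (x + 25.3)² + (y + 49.0)² = 78.49²; (x − 100.6)² + (y + 49.1)² = 181.46².
Subtracting the P equation from the Q and R equations removes the quadratic terms:
217.4 x − 209.8 y = 9065.71
469.2 x − 210.0 y = -8211.26
Solving the 2×2 system: x ≈ -68.7, y ≈ -114.4 km.

(-68.7, -114.4)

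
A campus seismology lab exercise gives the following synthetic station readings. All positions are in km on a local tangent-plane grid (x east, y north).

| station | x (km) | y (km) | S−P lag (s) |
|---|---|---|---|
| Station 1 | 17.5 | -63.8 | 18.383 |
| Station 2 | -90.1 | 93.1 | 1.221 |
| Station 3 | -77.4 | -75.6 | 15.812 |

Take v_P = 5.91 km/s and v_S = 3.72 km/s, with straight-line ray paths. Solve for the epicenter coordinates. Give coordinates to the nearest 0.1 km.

(-95.5, 82.1)

Distance from S−P lag: d = Δt · v_P v_S / (v_P − v_S) = Δt · (5.91·3.72)/(5.91−3.72) ≈ 10.0389·Δt.
So d_Station 1 = 184.55, d_Station 2 = 12.26, d_Station 3 = 158.74 km.
Circle about each station: (x − 17.5)² + (y + 63.8)² = 184.55²; (x + 90.1)² + (y − 93.1)² = 12.26²; (x + 77.4)² + (y + 75.6)² = 158.74².
Subtracting pairs of circle equations eliminates x²+y² and gives linear equations (the radical axes):
-215.2 x + 313.8 y = 46317.32
-189.8 x − 23.6 y = 16189.74
Solving the 2×2 system: x ≈ -95.5, y ≈ 82.1 km.
Check against Station 1 (with the unrounded x, y): √((x − 17.5)²+(y + 63.8)²) = 184.55 ≈ 184.55 km. ✓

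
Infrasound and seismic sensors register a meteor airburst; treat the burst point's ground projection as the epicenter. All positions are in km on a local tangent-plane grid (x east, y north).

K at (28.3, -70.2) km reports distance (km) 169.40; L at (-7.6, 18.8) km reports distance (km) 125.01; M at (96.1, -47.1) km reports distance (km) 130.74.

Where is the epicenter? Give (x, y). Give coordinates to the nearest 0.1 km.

Circle about each station: (x − 28.3)² + (y + 70.2)² = 169.40²; (x + 7.6)² + (y − 18.8)² = 125.01²; (x − 96.1)² + (y + 47.1)² = 130.74².
Subtracting pairs of circle equations eliminates x²+y² and gives linear equations (the radical axes):
-71.8 x + 178.0 y = 7751.13
135.6 x + 46.2 y = 17328.10
Solving the 2×2 system: x ≈ 99.3, y ≈ 83.6 km.

x ≈ 99.3 km, y ≈ 83.6 km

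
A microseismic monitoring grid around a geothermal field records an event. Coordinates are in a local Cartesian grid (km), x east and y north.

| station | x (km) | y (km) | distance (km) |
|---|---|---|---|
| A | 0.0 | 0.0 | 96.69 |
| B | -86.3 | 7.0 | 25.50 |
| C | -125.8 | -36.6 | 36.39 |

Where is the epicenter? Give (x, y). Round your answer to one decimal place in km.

x ≈ -95.2 km, y ≈ -16.9 km

Circle about each station: x² + y² = 96.69²; (x + 86.3)² + (y − 7.0)² = 25.50²; (x + 125.8)² + (y + 36.6)² = 36.39².
Subtracting the A equation from the B and C equations removes the quadratic terms:
-172.6 x + 14.0 y = 16195.40
-251.6 x − 73.2 y = 25189.92
Solving the 2×2 system: x ≈ -95.2, y ≈ -16.9 km.
Check against A (with the unrounded x, y): √(x²+y²) = 96.69 ≈ 96.69 km. ✓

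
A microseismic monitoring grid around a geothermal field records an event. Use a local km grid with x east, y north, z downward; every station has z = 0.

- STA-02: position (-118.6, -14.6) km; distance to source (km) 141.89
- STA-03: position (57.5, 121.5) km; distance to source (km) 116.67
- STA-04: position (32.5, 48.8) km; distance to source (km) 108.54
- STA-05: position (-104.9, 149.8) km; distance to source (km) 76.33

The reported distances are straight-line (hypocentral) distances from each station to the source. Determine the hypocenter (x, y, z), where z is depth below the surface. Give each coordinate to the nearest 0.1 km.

Each station gives a sphere (x−x_i)² + (y−y_i)² + z² = d_i² (stations at z=0).
Subtracting the STA-02 sphere from STA-03 and STA-04: z² cancels, leaving linear equations in x and y:
352.2 x + 272.2 y = 10310.26
302.2 x + 126.8 y = -2489.59
Solving: x ≈ -52.793, y ≈ 106.186 km (keep extra digits for the depth step; rounded: -52.8, 106.2).
Then from the STA-02 sphere: z² = 141.89² − (x + 118.6)² − (y + 14.6)² with x = -52.793, y = 106.186, so z ≈ 34.827 ≈ 34.8 km.

x ≈ -52.8 km, y ≈ 106.2 km, depth ≈ 34.8 km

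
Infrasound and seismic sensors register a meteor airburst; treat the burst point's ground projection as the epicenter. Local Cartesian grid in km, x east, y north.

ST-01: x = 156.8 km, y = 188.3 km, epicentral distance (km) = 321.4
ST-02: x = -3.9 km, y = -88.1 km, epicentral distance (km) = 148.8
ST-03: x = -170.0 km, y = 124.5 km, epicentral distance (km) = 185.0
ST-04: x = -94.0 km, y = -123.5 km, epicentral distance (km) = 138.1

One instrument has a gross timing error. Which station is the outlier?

ST-03

Solve using three stations at a time. Using ST-01, ST-02, ST-04 (subtract circle equations pairwise → linear system) gives (x, y) ≈ (-112.8, 13.3).
Distances from that point to each station vs reported:
  ST-01: calculated 321.4 vs reported 321.4 → residual 0.0 km
  ST-02: calculated 148.8 vs reported 148.8 → residual 0.0 km
  ST-03: calculated 125.0 vs reported 185.0 → residual 60.0 km
  ST-04: calculated 138.1 vs reported 138.1 → residual 0.0 km
ST-01, ST-02, ST-04 are mutually consistent (residuals ≈ 0); ST-03 is off by 60.0 km.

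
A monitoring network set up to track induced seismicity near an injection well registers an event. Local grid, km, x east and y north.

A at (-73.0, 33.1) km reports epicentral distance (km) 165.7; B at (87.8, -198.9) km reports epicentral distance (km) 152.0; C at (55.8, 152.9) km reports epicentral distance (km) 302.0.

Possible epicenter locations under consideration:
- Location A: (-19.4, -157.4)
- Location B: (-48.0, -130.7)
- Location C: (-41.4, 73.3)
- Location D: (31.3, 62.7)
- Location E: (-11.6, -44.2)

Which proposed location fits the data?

For each candidate, compare |candidate − station| to the reported distance:
Location A: residuals A 32.2, B 37.0, C 17.3 → max 37.0 km
Location B: residuals A 0.0, B 0.0, C 0.0 → max 0.0 km
Location C: residuals A 114.6, B 149.3, C 176.4 → max 176.4 km
Location D: residuals A 57.3, B 115.6, C 208.5 → max 208.5 km
Location E: residuals A 67.0, B 31.9, C 93.7 → max 93.7 km
Only Location B has all residuals ≈ 0.

Location B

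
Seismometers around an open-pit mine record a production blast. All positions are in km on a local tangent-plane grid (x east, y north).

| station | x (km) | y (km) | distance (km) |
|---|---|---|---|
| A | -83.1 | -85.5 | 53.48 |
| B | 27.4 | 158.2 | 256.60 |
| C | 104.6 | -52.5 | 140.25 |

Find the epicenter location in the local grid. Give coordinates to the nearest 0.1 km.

-30.0 km east, -91.9 km north

Circle about each station: (x + 83.1)² + (y + 85.5)² = 53.48²; (x − 27.4)² + (y − 158.2)² = 256.60²; (x − 104.6)² + (y + 52.5)² = 140.25².
Subtracting the A equation from the B and C equations removes the quadratic terms:
221.0 x + 487.4 y = -51421.31
375.4 x + 66.0 y = -17328.40
Solving the 2×2 system: x ≈ -30.0, y ≈ -91.9 km.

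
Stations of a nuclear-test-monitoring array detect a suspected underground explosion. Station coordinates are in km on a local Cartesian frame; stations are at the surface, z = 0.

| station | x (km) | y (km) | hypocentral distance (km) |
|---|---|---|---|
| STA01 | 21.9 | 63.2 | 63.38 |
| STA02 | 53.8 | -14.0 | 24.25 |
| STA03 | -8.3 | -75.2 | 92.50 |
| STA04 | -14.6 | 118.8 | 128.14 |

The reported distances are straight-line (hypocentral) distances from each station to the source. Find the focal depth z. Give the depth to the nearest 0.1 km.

9.8 km

Each station gives a sphere (x−x_i)² + (y−y_i)² + z² = d_i² (stations at z=0).
Subtracting the STA01 sphere from STA02 and STA03: z² cancels, leaving linear equations in x and y:
63.8 x − 154.4 y = 2045.55
-60.4 x − 276.8 y = -3289.15
Solving: x ≈ 39.801, y ≈ 3.198 km (keep extra digits for the depth step; rounded: 39.8, 3.2).
Then from the STA01 sphere: z² = 63.38² − (x − 21.9)² − (y − 63.2)² with x = 39.801, y = 3.198, so z ≈ 9.815 ≈ 9.8 km.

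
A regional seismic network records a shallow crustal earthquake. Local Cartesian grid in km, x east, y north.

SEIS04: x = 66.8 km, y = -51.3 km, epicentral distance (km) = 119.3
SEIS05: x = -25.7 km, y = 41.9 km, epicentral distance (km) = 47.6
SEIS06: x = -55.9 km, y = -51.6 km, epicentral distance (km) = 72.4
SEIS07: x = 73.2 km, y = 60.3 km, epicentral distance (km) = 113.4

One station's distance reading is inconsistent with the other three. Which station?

Solve using three stations at a time. Using SEIS04, SEIS06, SEIS07 (subtract circle equations pairwise → linear system) gives (x, y) ≈ (-31.4, 16.5).
Distances from that point to each station vs reported:
  SEIS04: calculated 119.3 vs reported 119.3 → residual 0.0 km
  SEIS05: calculated 26.1 vs reported 47.6 → residual 21.5 km
  SEIS06: calculated 72.4 vs reported 72.4 → residual 0.0 km
  SEIS07: calculated 113.4 vs reported 113.4 → residual 0.0 km
SEIS04, SEIS06, SEIS07 are mutually consistent (residuals ≈ 0); SEIS05 is off by 21.5 km.

SEIS05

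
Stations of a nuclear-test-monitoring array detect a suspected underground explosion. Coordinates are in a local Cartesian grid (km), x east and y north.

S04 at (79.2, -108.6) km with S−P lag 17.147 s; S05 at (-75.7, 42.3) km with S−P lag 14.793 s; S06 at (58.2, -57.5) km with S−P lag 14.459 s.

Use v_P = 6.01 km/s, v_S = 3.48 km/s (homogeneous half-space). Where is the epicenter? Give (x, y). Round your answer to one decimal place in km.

Distance from S−P lag: d = Δt · v_P v_S / (v_P − v_S) = Δt · (6.01·3.48)/(6.01−3.48) ≈ 8.2667·Δt.
So d_S04 = 141.75, d_S05 = 122.29, d_S06 = 119.53 km.
Circle about each station: (x − 79.2)² + (y + 108.6)² = 141.75²; (x + 75.7)² + (y − 42.3)² = 122.29²; (x − 58.2)² + (y + 57.5)² = 119.53².
Subtracting pairs of circle equations eliminates x²+y² and gives linear equations (the radical axes):
-309.8 x + 301.8 y = -5408.60
-42.0 x + 102.2 y = -5567.47
Solving the 2×2 system: x ≈ -59.4, y ≈ -78.9 km.
Check against S04 (with the unrounded x, y): √((x − 79.2)²+(y + 108.6)²) = 141.74 ≈ 141.75 km. ✓

(-59.4, -78.9)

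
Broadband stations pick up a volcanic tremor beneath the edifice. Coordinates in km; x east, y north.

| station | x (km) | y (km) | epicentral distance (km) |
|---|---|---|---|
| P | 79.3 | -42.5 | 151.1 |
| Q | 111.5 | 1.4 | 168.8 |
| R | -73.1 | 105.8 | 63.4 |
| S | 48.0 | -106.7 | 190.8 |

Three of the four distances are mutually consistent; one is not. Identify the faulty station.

Solve using three stations at a time. Using P, R, S (subtract circle equations pairwise → linear system) gives (x, y) ≈ (-19.6, 71.7).
Distances from that point to each station vs reported:
  P: calculated 151.1 vs reported 151.1 → residual 0.0 km
  Q: calculated 148.8 vs reported 168.8 → residual 20.0 km
  R: calculated 63.4 vs reported 63.4 → residual 0.0 km
  S: calculated 190.8 vs reported 190.8 → residual 0.0 km
P, R, S are mutually consistent (residuals ≈ 0); Q is off by 20.0 km.

Q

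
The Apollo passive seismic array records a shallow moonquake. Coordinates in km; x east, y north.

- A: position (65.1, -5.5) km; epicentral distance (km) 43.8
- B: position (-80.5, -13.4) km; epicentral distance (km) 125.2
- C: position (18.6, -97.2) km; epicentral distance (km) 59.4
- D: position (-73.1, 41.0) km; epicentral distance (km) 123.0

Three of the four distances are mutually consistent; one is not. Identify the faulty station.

D

Solve using three stations at a time. Using A, B, C (subtract circle equations pairwise → linear system) gives (x, y) ≈ (41.3, -42.3).
Distances from that point to each station vs reported:
  A: calculated 43.8 vs reported 43.8 → residual 0.0 km
  B: calculated 125.2 vs reported 125.2 → residual 0.0 km
  C: calculated 59.4 vs reported 59.4 → residual 0.0 km
  D: calculated 141.5 vs reported 123.0 → residual 18.5 km
A, B, C are mutually consistent (residuals ≈ 0); D is off by 18.5 km.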